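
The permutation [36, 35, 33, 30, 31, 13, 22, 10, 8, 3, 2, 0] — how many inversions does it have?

Element-by-element contributions:
36: 11
35: 10
33: 9
30: 7
31: 7
13: 5
22: 5
10: 4
8: 3
3: 2
2: 1
0: 0
Sum: 11 + 10 + 9 + 7 + 7 + 5 + 5 + 4 + 3 + 2 + 1 + 0 = 64

There are 64 inversions.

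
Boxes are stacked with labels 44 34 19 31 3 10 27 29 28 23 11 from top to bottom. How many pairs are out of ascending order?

37 inversions

Count, for each position, how many later elements it exceeds:
44 → 34, 19, 31, 3, 10, 27, 29, 28, 23, 11 → 10
34 → 19, 31, 3, 10, 27, 29, 28, 23, 11 → 9
19 → 3, 10, 11 → 3
31 → 3, 10, 27, 29, 28, 23, 11 → 7
3 → none → 0
10 → none → 0
27 → 23, 11 → 2
29 → 28, 23, 11 → 3
28 → 23, 11 → 2
23 → 11 → 1
11 → none → 0
Sum: 10 + 9 + 3 + 7 + 0 + 0 + 2 + 3 + 2 + 1 + 0 = 37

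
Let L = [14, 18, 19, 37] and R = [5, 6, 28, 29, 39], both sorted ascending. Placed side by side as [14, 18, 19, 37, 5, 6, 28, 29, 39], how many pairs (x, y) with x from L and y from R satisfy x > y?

10 cross-inversions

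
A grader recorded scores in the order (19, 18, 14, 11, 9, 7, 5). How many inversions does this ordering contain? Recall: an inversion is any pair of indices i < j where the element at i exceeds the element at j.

For each element, count later entries that are smaller:
19 → 18, 14, 11, 9, 7, 5 → 6
18 → 14, 11, 9, 7, 5 → 5
14 → 11, 9, 7, 5 → 4
11 → 9, 7, 5 → 3
9 → 7, 5 → 2
7 → 5 → 1
5 → none → 0
Sum: 6 + 5 + 4 + 3 + 2 + 1 + 0 = 21

21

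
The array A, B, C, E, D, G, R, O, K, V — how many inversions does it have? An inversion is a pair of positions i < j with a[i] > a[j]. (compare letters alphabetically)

Inversions: 4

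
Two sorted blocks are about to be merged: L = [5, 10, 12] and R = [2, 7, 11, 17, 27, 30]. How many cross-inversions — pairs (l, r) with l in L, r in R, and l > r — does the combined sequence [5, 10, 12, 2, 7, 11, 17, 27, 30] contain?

Count, for every r in R, how many entries of L exceed r:
r = 2: 5, 10, 12 → 3
r = 7: 10, 12 → 2
r = 11: 12 → 1
r = 17: none → 0
r = 27: none → 0
r = 30: none → 0
Cross-inversions: 3 + 2 + 1 + 0 + 0 + 0 = 6

6 cross-inversions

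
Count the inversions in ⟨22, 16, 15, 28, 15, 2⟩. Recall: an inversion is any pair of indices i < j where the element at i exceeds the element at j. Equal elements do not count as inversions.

Listing every pair i<j with a[i]>a[j] (using 0-based positions):
(0,1): 22 > 16
(0,2): 22 > 15
(0,4): 22 > 15
(0,5): 22 > 2
(1,2): 16 > 15
(1,4): 16 > 15
(1,5): 16 > 2
(2,5): 15 > 2
(3,4): 28 > 15
(3,5): 28 > 2
(4,5): 15 > 2
That's 11 pairs.

11 out-of-order pairs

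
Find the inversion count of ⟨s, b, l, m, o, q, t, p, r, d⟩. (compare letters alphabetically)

18

Sweep left to right; for each value list the smaller values that follow it:
s: 8
b: 0
l: 1
m: 1
o: 1
q: 2
t: 3
p: 1
r: 1
d: 0
Sum: 8 + 0 + 1 + 1 + 1 + 2 + 3 + 1 + 1 + 0 = 18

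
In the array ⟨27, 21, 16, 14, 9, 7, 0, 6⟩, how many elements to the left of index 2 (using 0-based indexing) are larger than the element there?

2 such elements

The element at index 2 is 16.
Elements before it: 27, 21
Those larger than 16: 27, 21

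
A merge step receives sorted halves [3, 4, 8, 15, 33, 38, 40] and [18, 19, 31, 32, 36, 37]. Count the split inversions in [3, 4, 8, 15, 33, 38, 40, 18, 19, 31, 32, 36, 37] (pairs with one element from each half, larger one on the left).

There are 16 cross-inversions.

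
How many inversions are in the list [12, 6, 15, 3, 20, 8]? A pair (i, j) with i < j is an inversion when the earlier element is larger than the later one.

Sweep left to right; for each value list the smaller values that follow it:
12 → 6, 3, 8 → 3
6 → 3 → 1
15 → 3, 8 → 2
3 → none → 0
20 → 8 → 1
8 → none → 0
Sum: 3 + 1 + 2 + 0 + 1 + 0 = 7

7 inversions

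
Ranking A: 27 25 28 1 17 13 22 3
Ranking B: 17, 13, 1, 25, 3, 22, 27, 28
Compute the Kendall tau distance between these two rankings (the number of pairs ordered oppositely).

Discordant pairs: 17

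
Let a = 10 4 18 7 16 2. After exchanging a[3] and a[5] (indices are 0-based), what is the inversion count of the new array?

8 inversions

Positions 3 and 5 hold 7 and 2; after swapping, the array is [10, 4, 18, 2, 16, 7].
Count, for each position, how many later elements it exceeds:
10 → 4, 2, 7 → 3
4 → 2 → 1
18 → 2, 16, 7 → 3
2 → none → 0
16 → 7 → 1
7 → none → 0
Sum: 3 + 1 + 3 + 0 + 1 + 0 = 8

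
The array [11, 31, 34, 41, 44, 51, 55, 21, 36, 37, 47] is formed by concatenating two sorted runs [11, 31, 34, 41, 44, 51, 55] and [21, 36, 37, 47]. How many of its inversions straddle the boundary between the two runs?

16 cross-inversions

Take each right-half value and tally the left-half values above it:
r = 21: 31, 34, 41, 44, 51, 55 → 6
r = 36: 41, 44, 51, 55 → 4
r = 37: 41, 44, 51, 55 → 4
r = 47: 51, 55 → 2
Cross-inversions: 6 + 4 + 4 + 2 = 16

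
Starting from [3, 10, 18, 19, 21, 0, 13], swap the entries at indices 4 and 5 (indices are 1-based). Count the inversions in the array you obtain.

9 inversions

Positions 4 and 5 hold 19 and 21; after swapping, the array is [3, 10, 18, 21, 19, 0, 13].
Count, for each position, how many later elements it exceeds:
3 → 0 → 1
10 → 0 → 1
18 → 0, 13 → 2
21 → 19, 0, 13 → 3
19 → 0, 13 → 2
0 → none → 0
13 → none → 0
Sum: 1 + 1 + 2 + 3 + 2 + 0 + 0 = 9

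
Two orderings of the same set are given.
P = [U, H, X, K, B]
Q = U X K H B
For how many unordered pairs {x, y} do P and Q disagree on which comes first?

2

Assign each item its position (1..5) in the first ordering, then rewrite the second ordering as that position sequence:
positions: U→1, H→2, X→3, K→4, B→5
second ordering as positions: [1, 3, 4, 2, 5]
Discordant pairs = inversions in this position sequence.
1: 0
3: 2 → 1
4: 2 → 1
2: 0
5: 0
Total: 0 + 1 + 1 + 0 + 0 = 2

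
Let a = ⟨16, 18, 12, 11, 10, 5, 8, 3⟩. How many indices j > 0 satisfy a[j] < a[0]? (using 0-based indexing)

6 such elements

The element at index 0 is 16.
Elements after it: 18, 12, 11, 10, 5, 8, 3
Those smaller than 16: 12, 11, 10, 5, 8, 3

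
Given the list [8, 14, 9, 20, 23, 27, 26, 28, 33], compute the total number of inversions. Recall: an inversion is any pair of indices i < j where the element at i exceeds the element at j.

Element-by-element contributions:
8 → none → 0
14 → 9 → 1
9 → none → 0
20 → none → 0
23 → none → 0
27 → 26 → 1
26 → none → 0
28 → none → 0
33 → none → 0
Sum: 0 + 1 + 0 + 0 + 0 + 1 + 0 + 0 + 0 = 2

2 inversions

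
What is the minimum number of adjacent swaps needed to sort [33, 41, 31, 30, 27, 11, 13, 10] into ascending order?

There are 26 adjacent swaps.

Each adjacent swap fixes exactly one inversion, so the minimum swap count equals the number of inversions.
Count inversions — for each element, later elements that are smaller:
33: 31, 30, 27, 11, 13, 10 → 6
41: 31, 30, 27, 11, 13, 10 → 6
31: 30, 27, 11, 13, 10 → 5
30: 27, 11, 13, 10 → 4
27: 11, 13, 10 → 3
11: 10 → 1
13: 10 → 1
10: none → 0
Total inversions: 6 + 6 + 5 + 4 + 3 + 1 + 1 + 0 = 26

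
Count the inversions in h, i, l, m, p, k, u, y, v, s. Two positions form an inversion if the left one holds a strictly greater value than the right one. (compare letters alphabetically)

7

Sweep left to right; for each value list the smaller values that follow it:
h → none → 0
i → none → 0
l → k → 1
m → k → 1
p → k → 1
k → none → 0
u → s → 1
y → v, s → 2
v → s → 1
s → none → 0
Sum: 0 + 0 + 1 + 1 + 1 + 0 + 1 + 2 + 1 + 0 = 7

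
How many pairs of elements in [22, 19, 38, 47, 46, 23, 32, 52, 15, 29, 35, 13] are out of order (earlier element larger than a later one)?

36 inversions

For each element, count later entries that are smaller:
22 → 19, 15, 13 → 3
19 → 15, 13 → 2
38 → 23, 32, 15, 29, 35, 13 → 6
47 → 46, 23, 32, 15, 29, 35, 13 → 7
46 → 23, 32, 15, 29, 35, 13 → 6
23 → 15, 13 → 2
32 → 15, 29, 13 → 3
52 → 15, 29, 35, 13 → 4
15 → 13 → 1
29 → 13 → 1
35 → 13 → 1
13 → none → 0
Sum: 3 + 2 + 6 + 7 + 6 + 2 + 3 + 4 + 1 + 1 + 1 + 0 = 36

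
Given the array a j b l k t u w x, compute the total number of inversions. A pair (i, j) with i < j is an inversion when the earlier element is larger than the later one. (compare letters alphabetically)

Count, for each position, how many later elements it exceeds:
a → none → 0
j → b → 1
b → none → 0
l → k → 1
k → none → 0
t → none → 0
u → none → 0
w → none → 0
x → none → 0
Sum: 0 + 1 + 0 + 1 + 0 + 0 + 0 + 0 + 0 = 2

2 inversions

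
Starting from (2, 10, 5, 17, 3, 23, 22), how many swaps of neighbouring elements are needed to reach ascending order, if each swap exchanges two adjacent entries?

5

The minimum number of adjacent swaps to sort an array equals its inversion count, since every such swap removes exactly one inversion.
Count inversions — for each element, later elements that are smaller:
2: none → 0
10: 5, 3 → 2
5: 3 → 1
17: 3 → 1
3: none → 0
23: 22 → 1
22: none → 0
Total inversions: 0 + 2 + 1 + 1 + 0 + 1 + 0 = 5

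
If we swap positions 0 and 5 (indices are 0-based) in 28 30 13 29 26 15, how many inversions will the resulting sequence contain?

Positions 0 and 5 hold 28 and 15; after swapping, the array is [15, 30, 13, 29, 26, 28].
Element-by-element contributions:
15 → 13 → 1
30 → 13, 29, 26, 28 → 4
13 → none → 0
29 → 26, 28 → 2
26 → none → 0
28 → none → 0
Sum: 1 + 4 + 0 + 2 + 0 + 0 = 7

Inversions: 7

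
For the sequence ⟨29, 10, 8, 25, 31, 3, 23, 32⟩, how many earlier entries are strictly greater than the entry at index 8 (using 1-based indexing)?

0

The element at index 8 is 32.
Elements before it: 29, 10, 8, 25, 31, 3, 23
None of them are larger than 32.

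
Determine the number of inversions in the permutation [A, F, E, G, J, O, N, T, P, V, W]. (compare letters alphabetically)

3

Element-by-element contributions:
A → none → 0
F → E → 1
E → none → 0
G → none → 0
J → none → 0
O → N → 1
N → none → 0
T → P → 1
P → none → 0
V → none → 0
W → none → 0
Sum: 0 + 1 + 0 + 0 + 0 + 1 + 0 + 1 + 0 + 0 + 0 = 3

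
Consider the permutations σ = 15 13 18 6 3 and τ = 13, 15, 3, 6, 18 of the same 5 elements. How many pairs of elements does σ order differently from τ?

Assign each item its position (1..5) in the first ordering, then rewrite the second ordering as that position sequence:
positions: 15→1, 13→2, 18→3, 6→4, 3→5
second ordering as positions: [2, 1, 5, 4, 3]
Discordant pairs = inversions in this position sequence.
2: 1 → 1
1: 0
5: 4, 3 → 2
4: 3 → 1
3: 0
Total: 1 + 0 + 2 + 1 + 0 = 4

4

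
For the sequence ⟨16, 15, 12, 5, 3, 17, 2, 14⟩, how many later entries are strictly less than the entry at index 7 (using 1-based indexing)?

0

The element at index 7 is 2.
Elements after it: 14
None of them are smaller than 2.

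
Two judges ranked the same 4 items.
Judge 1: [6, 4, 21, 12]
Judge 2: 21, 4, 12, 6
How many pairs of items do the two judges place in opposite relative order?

Assign each item its position (1..4) in the first ordering, then rewrite the second ordering as that position sequence:
positions: 6→1, 4→2, 21→3, 12→4
second ordering as positions: [3, 2, 4, 1]
Discordant pairs = inversions in this position sequence.
3: 2, 1 → 2
2: 1 → 1
4: 1 → 1
1: 0
Total: 2 + 1 + 1 + 0 = 4

There are 4 discordant pairs.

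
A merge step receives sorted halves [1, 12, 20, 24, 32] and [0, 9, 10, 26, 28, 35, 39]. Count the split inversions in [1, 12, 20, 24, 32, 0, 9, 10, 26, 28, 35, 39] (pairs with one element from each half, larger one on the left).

15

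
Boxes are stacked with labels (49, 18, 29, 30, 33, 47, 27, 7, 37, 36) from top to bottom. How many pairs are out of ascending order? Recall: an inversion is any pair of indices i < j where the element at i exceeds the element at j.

22 out-of-order pairs

Sweep left to right; for each value list the smaller values that follow it:
49: 9
18: 1
29: 2
30: 2
33: 2
47: 4
27: 1
7: 0
37: 1
36: 0
Sum: 9 + 1 + 2 + 2 + 2 + 4 + 1 + 0 + 1 + 0 = 22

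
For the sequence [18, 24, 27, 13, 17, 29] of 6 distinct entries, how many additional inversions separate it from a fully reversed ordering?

Maximum inversions for 6 distinct elements is C(6, 2) = 6·5/2 = 15.
Current inversions — for each element, count later smaller elements:
18: 2
24: 2
27: 2
13: 0
17: 0
29: 0
Current total: 2 + 2 + 2 + 0 + 0 + 0 = 6
Shortfall: 15 − 6 = 9

9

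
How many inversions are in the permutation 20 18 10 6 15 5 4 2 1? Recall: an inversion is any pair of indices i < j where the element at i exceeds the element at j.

34 out-of-order pairs

For each element, count later entries that are smaller:
20 → 18, 10, 6, 15, 5, 4, 2, 1 → 8
18 → 10, 6, 15, 5, 4, 2, 1 → 7
10 → 6, 5, 4, 2, 1 → 5
6 → 5, 4, 2, 1 → 4
15 → 5, 4, 2, 1 → 4
5 → 4, 2, 1 → 3
4 → 2, 1 → 2
2 → 1 → 1
1 → none → 0
Sum: 8 + 7 + 5 + 4 + 4 + 3 + 2 + 1 + 0 = 34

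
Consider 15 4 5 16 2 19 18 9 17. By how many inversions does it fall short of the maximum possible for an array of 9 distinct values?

Maximum inversions for 9 distinct elements is C(9, 2) = 9·8/2 = 36.
Current inversions — for each element, count later smaller elements:
15: 4
4: 1
5: 1
16: 2
2: 0
19: 3
18: 2
9: 0
17: 0
Current total: 4 + 1 + 1 + 2 + 0 + 3 + 2 + 0 + 0 = 13
Shortfall: 36 − 13 = 23

23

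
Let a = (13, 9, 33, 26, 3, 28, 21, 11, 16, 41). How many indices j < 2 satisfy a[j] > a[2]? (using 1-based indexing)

The element at index 2 is 9.
Elements before it: 13
Those larger than 9: 13

1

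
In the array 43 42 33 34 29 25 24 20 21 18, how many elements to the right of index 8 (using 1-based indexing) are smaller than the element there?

1

The element at index 8 is 20.
Elements after it: 21, 18
Those smaller than 20: 18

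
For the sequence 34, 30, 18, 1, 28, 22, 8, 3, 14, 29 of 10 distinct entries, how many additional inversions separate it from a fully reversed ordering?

16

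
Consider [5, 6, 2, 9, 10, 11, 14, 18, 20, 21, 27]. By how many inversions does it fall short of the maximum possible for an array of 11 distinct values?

Maximum inversions for 11 distinct elements is C(11, 2) = 11·10/2 = 55.
Current inversions — for each element, count later smaller elements:
5: 1
6: 1
2: 0
9: 0
10: 0
11: 0
14: 0
18: 0
20: 0
21: 0
27: 0
Current total: 1 + 1 + 0 + 0 + 0 + 0 + 0 + 0 + 0 + 0 + 0 = 2
Shortfall: 55 − 2 = 53

53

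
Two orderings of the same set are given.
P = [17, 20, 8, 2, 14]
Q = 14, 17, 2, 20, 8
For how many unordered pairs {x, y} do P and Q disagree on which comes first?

Assign each item its position (1..5) in the first ordering, then rewrite the second ordering as that position sequence:
positions: 17→1, 20→2, 8→3, 2→4, 14→5
second ordering as positions: [5, 1, 4, 2, 3]
Discordant pairs = inversions in this position sequence.
5: 1, 4, 2, 3 → 4
1: 0
4: 2, 3 → 2
2: 0
3: 0
Total: 4 + 0 + 2 + 0 + 0 = 6

There are 6 disagreeing pairs.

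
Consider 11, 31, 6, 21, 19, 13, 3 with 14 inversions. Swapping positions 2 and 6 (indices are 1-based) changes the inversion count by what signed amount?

Positions 2 and 6 hold 31 and 13; after swapping, the array is [11, 13, 6, 21, 19, 31, 3].
Element-by-element contributions:
11: 2
13: 2
6: 1
21: 2
19: 1
31: 1
3: 0
Sum: 2 + 2 + 1 + 2 + 1 + 1 + 0 = 9
Change: 9 − 14 = -5

-5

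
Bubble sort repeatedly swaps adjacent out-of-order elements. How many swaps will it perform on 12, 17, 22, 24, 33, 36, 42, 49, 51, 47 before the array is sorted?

There are 2 adjacent swaps.

Each adjacent swap fixes exactly one inversion, so the minimum swap count equals the number of inversions.
Count inversions — for each element, later elements that are smaller:
12: none → 0
17: none → 0
22: none → 0
24: none → 0
33: none → 0
36: none → 0
42: none → 0
49: 47 → 1
51: 47 → 1
47: none → 0
Total inversions: 0 + 0 + 0 + 0 + 0 + 0 + 0 + 1 + 1 + 0 = 2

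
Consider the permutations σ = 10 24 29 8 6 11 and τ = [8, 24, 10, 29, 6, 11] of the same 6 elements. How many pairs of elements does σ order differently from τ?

4 discordant pairs

Assign each item its position (1..6) in the first ordering, then rewrite the second ordering as that position sequence:
positions: 10→1, 24→2, 29→3, 8→4, 6→5, 11→6
second ordering as positions: [4, 2, 1, 3, 5, 6]
Discordant pairs = inversions in this position sequence.
4: 2, 1, 3 → 3
2: 1 → 1
1: 0
3: 0
5: 0
6: 0
Total: 3 + 1 + 0 + 0 + 0 + 0 = 4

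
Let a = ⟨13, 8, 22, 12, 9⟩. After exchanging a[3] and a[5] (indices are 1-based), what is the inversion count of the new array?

Positions 3 and 5 hold 22 and 9; after swapping, the array is [13, 8, 9, 12, 22].
Element-by-element contributions:
13 → 8, 9, 12 → 3
8 → none → 0
9 → none → 0
12 → none → 0
22 → none → 0
Sum: 3 + 0 + 0 + 0 + 0 = 3

3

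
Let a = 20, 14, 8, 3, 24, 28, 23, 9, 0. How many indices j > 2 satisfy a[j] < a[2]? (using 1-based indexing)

The element at index 2 is 14.
Elements after it: 8, 3, 24, 28, 23, 9, 0
Those smaller than 14: 8, 3, 9, 0

4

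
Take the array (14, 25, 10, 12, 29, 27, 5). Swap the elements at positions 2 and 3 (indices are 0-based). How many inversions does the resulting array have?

12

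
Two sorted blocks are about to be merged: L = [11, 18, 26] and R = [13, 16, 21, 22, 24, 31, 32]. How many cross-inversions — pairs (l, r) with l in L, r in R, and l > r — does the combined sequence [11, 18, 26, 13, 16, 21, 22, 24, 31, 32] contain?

7 cross-inversions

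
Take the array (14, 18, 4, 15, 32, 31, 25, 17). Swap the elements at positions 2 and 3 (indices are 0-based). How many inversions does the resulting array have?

11 inversions

Positions 2 and 3 hold 4 and 15; after swapping, the array is [14, 18, 15, 4, 32, 31, 25, 17].
Sweep left to right; for each value list the smaller values that follow it:
14 → 4 → 1
18 → 15, 4, 17 → 3
15 → 4 → 1
4 → none → 0
32 → 31, 25, 17 → 3
31 → 25, 17 → 2
25 → 17 → 1
17 → none → 0
Sum: 1 + 3 + 1 + 0 + 3 + 2 + 1 + 0 = 11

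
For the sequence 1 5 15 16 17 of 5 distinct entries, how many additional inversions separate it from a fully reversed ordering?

10

Maximum inversions for 5 distinct elements is C(5, 2) = 5·4/2 = 10.
Current inversions — for each element, count later smaller elements:
1: 0
5: 0
15: 0
16: 0
17: 0
Current total: 0 + 0 + 0 + 0 + 0 = 0
Shortfall: 10 − 0 = 10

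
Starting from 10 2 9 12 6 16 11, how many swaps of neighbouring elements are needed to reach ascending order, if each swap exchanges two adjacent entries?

7

The minimum number of adjacent swaps to sort an array equals its inversion count, since every such swap removes exactly one inversion.
Count inversions — for each element, later elements that are smaller:
10: 2, 9, 6 → 3
2: none → 0
9: 6 → 1
12: 6, 11 → 2
6: none → 0
16: 11 → 1
11: none → 0
Total inversions: 3 + 0 + 1 + 2 + 0 + 1 + 0 = 7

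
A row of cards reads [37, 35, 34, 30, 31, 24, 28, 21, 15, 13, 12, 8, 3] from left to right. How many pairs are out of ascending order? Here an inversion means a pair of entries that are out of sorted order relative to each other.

76

Sweep left to right; for each value list the smaller values that follow it:
37: 12
35: 11
34: 10
30: 8
31: 8
24: 6
28: 6
21: 5
15: 4
13: 3
12: 2
8: 1
3: 0
Sum: 12 + 11 + 10 + 8 + 8 + 6 + 6 + 5 + 4 + 3 + 2 + 1 + 0 = 76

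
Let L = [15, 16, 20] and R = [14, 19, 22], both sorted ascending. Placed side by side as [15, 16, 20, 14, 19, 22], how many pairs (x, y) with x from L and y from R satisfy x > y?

4

Take each right-half value and tally the left-half values above it:
r = 14: 15, 16, 20 → 3
r = 19: 20 → 1
r = 22: none → 0
Cross-inversions: 3 + 1 + 0 = 4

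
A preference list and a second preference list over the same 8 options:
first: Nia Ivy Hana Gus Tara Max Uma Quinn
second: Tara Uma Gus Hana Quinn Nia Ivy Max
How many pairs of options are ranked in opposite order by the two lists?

Assign each item its position (1..8) in the first ordering, then rewrite the second ordering as that position sequence:
positions: Nia→1, Ivy→2, Hana→3, Gus→4, Tara→5, Max→6, Uma→7, Quinn→8
second ordering as positions: [5, 7, 4, 3, 8, 1, 2, 6]
Discordant pairs = inversions in this position sequence.
5: 4, 3, 1, 2 → 4
7: 4, 3, 1, 2, 6 → 5
4: 3, 1, 2 → 3
3: 1, 2 → 2
8: 1, 2, 6 → 3
1: 0
2: 0
6: 0
Total: 4 + 5 + 3 + 2 + 3 + 0 + 0 + 0 = 17

17 pairs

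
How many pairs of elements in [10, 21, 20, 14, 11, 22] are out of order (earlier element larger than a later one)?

6

Listing every pair i<j with a[i]>a[j] (using 0-based positions):
(1,2): 21 > 20
(1,3): 21 > 14
(1,4): 21 > 11
(2,3): 20 > 14
(2,4): 20 > 11
(3,4): 14 > 11
That's 6 pairs.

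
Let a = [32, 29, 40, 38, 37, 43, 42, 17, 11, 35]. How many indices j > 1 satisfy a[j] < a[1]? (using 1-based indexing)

3 such elements

The element at index 1 is 32.
Elements after it: 29, 40, 38, 37, 43, 42, 17, 11, 35
Those smaller than 32: 29, 17, 11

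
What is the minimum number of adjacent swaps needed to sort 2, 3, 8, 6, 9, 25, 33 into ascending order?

Swaps: 1

Each adjacent swap fixes exactly one inversion, so the minimum swap count equals the number of inversions.
Count inversions — for each element, later elements that are smaller:
2: none → 0
3: none → 0
8: 6 → 1
6: none → 0
9: none → 0
25: none → 0
33: none → 0
Total inversions: 0 + 0 + 1 + 0 + 0 + 0 + 0 = 1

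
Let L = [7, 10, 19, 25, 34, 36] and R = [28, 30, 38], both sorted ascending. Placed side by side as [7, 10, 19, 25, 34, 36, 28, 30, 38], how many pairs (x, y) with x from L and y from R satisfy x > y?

For each element r of the right run, count left-run elements greater than r:
r = 28: 34, 36 → 2
r = 30: 34, 36 → 2
r = 38: none → 0
Cross-inversions: 2 + 2 + 0 = 4

There are 4 cross-inversions.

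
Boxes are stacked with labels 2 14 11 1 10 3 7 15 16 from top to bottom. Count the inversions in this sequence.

Sweep left to right; for each value list the smaller values that follow it:
2: 1
14: 5
11: 4
1: 0
10: 2
3: 0
7: 0
15: 0
16: 0
Sum: 1 + 5 + 4 + 0 + 2 + 0 + 0 + 0 + 0 = 12

There are 12 inversions.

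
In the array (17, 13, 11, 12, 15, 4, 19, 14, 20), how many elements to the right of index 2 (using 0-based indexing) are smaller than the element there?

The element at index 2 is 11.
Elements after it: 12, 15, 4, 19, 14, 20
Those smaller than 11: 4

1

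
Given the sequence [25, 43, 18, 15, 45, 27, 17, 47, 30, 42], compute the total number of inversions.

18 out-of-order pairs

Element-by-element contributions:
25: 3
43: 6
18: 2
15: 0
45: 4
27: 1
17: 0
47: 2
30: 0
42: 0
Sum: 3 + 6 + 2 + 0 + 4 + 1 + 0 + 2 + 0 + 0 = 18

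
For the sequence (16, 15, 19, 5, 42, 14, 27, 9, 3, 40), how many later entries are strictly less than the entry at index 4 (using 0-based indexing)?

5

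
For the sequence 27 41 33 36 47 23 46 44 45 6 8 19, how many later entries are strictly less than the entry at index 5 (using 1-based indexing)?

7

The element at index 5 is 47.
Elements after it: 23, 46, 44, 45, 6, 8, 19
Those smaller than 47: 23, 46, 44, 45, 6, 8, 19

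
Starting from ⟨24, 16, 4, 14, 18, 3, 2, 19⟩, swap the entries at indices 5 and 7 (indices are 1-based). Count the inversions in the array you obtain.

There are 15 inversions.

Positions 5 and 7 hold 18 and 2; after swapping, the array is [24, 16, 4, 14, 2, 3, 18, 19].
Count, for each position, how many later elements it exceeds:
24 → 16, 4, 14, 2, 3, 18, 19 → 7
16 → 4, 14, 2, 3 → 4
4 → 2, 3 → 2
14 → 2, 3 → 2
2 → none → 0
3 → none → 0
18 → none → 0
19 → none → 0
Sum: 7 + 4 + 2 + 2 + 0 + 0 + 0 + 0 = 15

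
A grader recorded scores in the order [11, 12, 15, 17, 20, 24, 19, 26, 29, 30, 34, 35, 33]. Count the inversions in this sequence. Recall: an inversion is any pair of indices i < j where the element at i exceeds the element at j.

4 inversions

Element-by-element contributions:
11: 0
12: 0
15: 0
17: 0
20: 1
24: 1
19: 0
26: 0
29: 0
30: 0
34: 1
35: 1
33: 0
Sum: 0 + 0 + 0 + 0 + 1 + 1 + 0 + 0 + 0 + 0 + 1 + 1 + 0 = 4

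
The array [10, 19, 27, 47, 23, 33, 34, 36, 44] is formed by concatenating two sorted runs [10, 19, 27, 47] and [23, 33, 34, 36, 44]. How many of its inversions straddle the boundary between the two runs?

6

Take each right-half value and tally the left-half values above it:
r = 23: 27, 47 → 2
r = 33: 47 → 1
r = 34: 47 → 1
r = 36: 47 → 1
r = 44: 47 → 1
Cross-inversions: 2 + 1 + 1 + 1 + 1 = 6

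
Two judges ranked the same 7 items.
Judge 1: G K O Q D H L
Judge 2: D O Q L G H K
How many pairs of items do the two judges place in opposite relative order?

Assign each item its position (1..7) in the first ordering, then rewrite the second ordering as that position sequence:
positions: G→1, K→2, O→3, Q→4, D→5, H→6, L→7
second ordering as positions: [5, 3, 4, 7, 1, 6, 2]
Discordant pairs = inversions in this position sequence.
5: 3, 4, 1, 2 → 4
3: 1, 2 → 2
4: 1, 2 → 2
7: 1, 6, 2 → 3
1: 0
6: 2 → 1
2: 0
Total: 4 + 2 + 2 + 3 + 0 + 1 + 0 = 12

12 discordant pairs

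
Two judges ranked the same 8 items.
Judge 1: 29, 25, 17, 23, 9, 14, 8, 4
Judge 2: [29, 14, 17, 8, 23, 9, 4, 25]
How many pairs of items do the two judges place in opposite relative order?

Assign each item its position (1..8) in the first ordering, then rewrite the second ordering as that position sequence:
positions: 29→1, 25→2, 17→3, 23→4, 9→5, 14→6, 8→7, 4→8
second ordering as positions: [1, 6, 3, 7, 4, 5, 8, 2]
Discordant pairs = inversions in this position sequence.
1: 0
6: 3, 4, 5, 2 → 4
3: 2 → 1
7: 4, 5, 2 → 3
4: 2 → 1
5: 2 → 1
8: 2 → 1
2: 0
Total: 0 + 4 + 1 + 3 + 1 + 1 + 1 + 0 = 11

11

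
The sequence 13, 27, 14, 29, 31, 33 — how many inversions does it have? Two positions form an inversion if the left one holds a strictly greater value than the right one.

1 out-of-order pair

Listing every pair i<j with a[i]>a[j] (using 0-based positions):
(1,2): 27 > 14
That's 1 pair.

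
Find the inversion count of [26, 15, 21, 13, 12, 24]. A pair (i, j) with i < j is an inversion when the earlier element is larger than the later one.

10 inversions

For each element, count later entries that are smaller:
26 → 15, 21, 13, 12, 24 → 5
15 → 13, 12 → 2
21 → 13, 12 → 2
13 → 12 → 1
12 → none → 0
24 → none → 0
Sum: 5 + 2 + 2 + 1 + 0 + 0 = 10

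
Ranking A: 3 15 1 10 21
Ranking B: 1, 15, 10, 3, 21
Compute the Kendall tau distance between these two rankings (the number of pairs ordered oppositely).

Assign each item its position (1..5) in the first ordering, then rewrite the second ordering as that position sequence:
positions: 3→1, 15→2, 1→3, 10→4, 21→5
second ordering as positions: [3, 2, 4, 1, 5]
Discordant pairs = inversions in this position sequence.
3: 2, 1 → 2
2: 1 → 1
4: 1 → 1
1: 0
5: 0
Total: 2 + 1 + 1 + 0 + 0 = 4

4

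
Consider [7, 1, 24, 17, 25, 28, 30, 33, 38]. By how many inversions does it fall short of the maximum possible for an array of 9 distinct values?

Maximum inversions for 9 distinct elements is C(9, 2) = 9·8/2 = 36.
Current inversions — for each element, count later smaller elements:
7: 1
1: 0
24: 1
17: 0
25: 0
28: 0
30: 0
33: 0
38: 0
Current total: 1 + 0 + 1 + 0 + 0 + 0 + 0 + 0 + 0 = 2
Shortfall: 36 − 2 = 34

34 inversions short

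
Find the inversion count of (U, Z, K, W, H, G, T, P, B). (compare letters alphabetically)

27

Sweep left to right; for each value list the smaller values that follow it:
U: 6
Z: 7
K: 3
W: 5
H: 2
G: 1
T: 2
P: 1
B: 0
Sum: 6 + 7 + 3 + 5 + 2 + 1 + 2 + 1 + 0 = 27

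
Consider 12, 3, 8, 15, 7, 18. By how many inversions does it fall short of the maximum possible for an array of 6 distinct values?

10 inversions short

Maximum inversions for 6 distinct elements is C(6, 2) = 6·5/2 = 15.
Current inversions — for each element, count later smaller elements:
12: 3
3: 0
8: 1
15: 1
7: 0
18: 0
Current total: 3 + 0 + 1 + 1 + 0 + 0 = 5
Shortfall: 15 − 5 = 10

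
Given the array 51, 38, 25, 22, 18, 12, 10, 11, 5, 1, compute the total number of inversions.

44

For each element, count later entries that are smaller:
51 → 38, 25, 22, 18, 12, 10, 11, 5, 1 → 9
38 → 25, 22, 18, 12, 10, 11, 5, 1 → 8
25 → 22, 18, 12, 10, 11, 5, 1 → 7
22 → 18, 12, 10, 11, 5, 1 → 6
18 → 12, 10, 11, 5, 1 → 5
12 → 10, 11, 5, 1 → 4
10 → 5, 1 → 2
11 → 5, 1 → 2
5 → 1 → 1
1 → none → 0
Sum: 9 + 8 + 7 + 6 + 5 + 4 + 2 + 2 + 1 + 0 = 44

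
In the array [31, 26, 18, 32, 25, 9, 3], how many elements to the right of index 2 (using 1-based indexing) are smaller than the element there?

4 such elements

The element at index 2 is 26.
Elements after it: 18, 32, 25, 9, 3
Those smaller than 26: 18, 25, 9, 3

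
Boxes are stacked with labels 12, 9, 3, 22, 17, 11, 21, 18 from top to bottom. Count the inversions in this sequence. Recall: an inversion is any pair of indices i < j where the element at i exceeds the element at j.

10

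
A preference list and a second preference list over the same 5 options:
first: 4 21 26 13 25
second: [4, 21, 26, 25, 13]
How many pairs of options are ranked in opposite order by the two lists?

Assign each item its position (1..5) in the first ordering, then rewrite the second ordering as that position sequence:
positions: 4→1, 21→2, 26→3, 13→4, 25→5
second ordering as positions: [1, 2, 3, 5, 4]
Discordant pairs = inversions in this position sequence.
1: 0
2: 0
3: 0
5: 4 → 1
4: 0
Total: 0 + 0 + 0 + 1 + 0 = 1

There is 1 pair.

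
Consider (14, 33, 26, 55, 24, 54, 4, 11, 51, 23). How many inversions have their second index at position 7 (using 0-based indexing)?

6 such elements

The element at index 7 is 11.
Elements before it: 14, 33, 26, 55, 24, 54, 4
Those larger than 11: 14, 33, 26, 55, 24, 54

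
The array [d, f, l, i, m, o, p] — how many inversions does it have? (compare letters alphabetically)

1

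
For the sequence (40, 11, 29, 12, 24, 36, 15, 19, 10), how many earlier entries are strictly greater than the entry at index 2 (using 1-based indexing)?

1 such element

The element at index 2 is 11.
Elements before it: 40
Those larger than 11: 40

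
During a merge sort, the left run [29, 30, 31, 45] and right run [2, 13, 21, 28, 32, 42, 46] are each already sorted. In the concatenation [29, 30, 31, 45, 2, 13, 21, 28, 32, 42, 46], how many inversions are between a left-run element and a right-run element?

18 cross-inversions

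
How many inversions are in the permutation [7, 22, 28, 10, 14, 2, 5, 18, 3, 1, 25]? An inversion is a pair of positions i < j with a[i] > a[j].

Inversions: 33

Sweep left to right; for each value list the smaller values that follow it:
7: 4
22: 7
28: 8
10: 4
14: 4
2: 1
5: 2
18: 2
3: 1
1: 0
25: 0
Sum: 4 + 7 + 8 + 4 + 4 + 1 + 2 + 2 + 1 + 0 + 0 = 33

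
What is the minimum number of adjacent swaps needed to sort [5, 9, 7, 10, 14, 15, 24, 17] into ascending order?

2 adjacent swaps

Each adjacent swap fixes exactly one inversion, so the minimum swap count equals the number of inversions.
Count inversions — for each element, later elements that are smaller:
5: none → 0
9: 7 → 1
7: none → 0
10: none → 0
14: none → 0
15: none → 0
24: 17 → 1
17: none → 0
Total inversions: 0 + 1 + 0 + 0 + 0 + 0 + 1 + 0 = 2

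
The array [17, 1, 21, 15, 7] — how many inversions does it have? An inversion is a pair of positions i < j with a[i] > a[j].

6 inversions

Sweep left to right; for each value list the smaller values that follow it:
17: 3
1: 0
21: 2
15: 1
7: 0
Sum: 3 + 0 + 2 + 1 + 0 = 6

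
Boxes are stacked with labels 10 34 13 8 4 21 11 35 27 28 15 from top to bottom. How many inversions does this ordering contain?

21

Sweep left to right; for each value list the smaller values that follow it:
10 → 8, 4 → 2
34 → 13, 8, 4, 21, 11, 27, 28, 15 → 8
13 → 8, 4, 11 → 3
8 → 4 → 1
4 → none → 0
21 → 11, 15 → 2
11 → none → 0
35 → 27, 28, 15 → 3
27 → 15 → 1
28 → 15 → 1
15 → none → 0
Sum: 2 + 8 + 3 + 1 + 0 + 2 + 0 + 3 + 1 + 1 + 0 = 21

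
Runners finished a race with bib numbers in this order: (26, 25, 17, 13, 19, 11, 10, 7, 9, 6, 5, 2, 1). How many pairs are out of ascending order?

Element-by-element contributions:
26: 12
25: 11
17: 9
13: 8
19: 8
11: 7
10: 6
7: 4
9: 4
6: 3
5: 2
2: 1
1: 0
Sum: 12 + 11 + 9 + 8 + 8 + 7 + 6 + 4 + 4 + 3 + 2 + 1 + 0 = 75

75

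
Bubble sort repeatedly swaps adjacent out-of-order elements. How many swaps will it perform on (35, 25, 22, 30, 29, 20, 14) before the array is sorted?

Minimum adjacent swaps = number of inversions (each swap of adjacent out-of-order elements removes one inversion and no swap can remove more).
Count inversions — for each element, later elements that are smaller:
35: 25, 22, 30, 29, 20, 14 → 6
25: 22, 20, 14 → 3
22: 20, 14 → 2
30: 29, 20, 14 → 3
29: 20, 14 → 2
20: 14 → 1
14: none → 0
Total inversions: 6 + 3 + 2 + 3 + 2 + 1 + 0 = 17

17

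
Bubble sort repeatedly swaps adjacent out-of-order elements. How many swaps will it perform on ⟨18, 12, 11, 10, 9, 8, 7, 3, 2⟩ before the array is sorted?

Minimum adjacent swaps = number of inversions (each swap of adjacent out-of-order elements removes one inversion and no swap can remove more).
Count inversions — for each element, later elements that are smaller:
18: 12, 11, 10, 9, 8, 7, 3, 2 → 8
12: 11, 10, 9, 8, 7, 3, 2 → 7
11: 10, 9, 8, 7, 3, 2 → 6
10: 9, 8, 7, 3, 2 → 5
9: 8, 7, 3, 2 → 4
8: 7, 3, 2 → 3
7: 3, 2 → 2
3: 2 → 1
2: none → 0
Total inversions: 8 + 7 + 6 + 5 + 4 + 3 + 2 + 1 + 0 = 36

36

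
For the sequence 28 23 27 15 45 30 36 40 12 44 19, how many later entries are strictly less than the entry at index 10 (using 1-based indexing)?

1

The element at index 10 is 44.
Elements after it: 19
Those smaller than 44: 19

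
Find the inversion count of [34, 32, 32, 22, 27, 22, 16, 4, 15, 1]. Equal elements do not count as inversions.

Sweep left to right; for each value list the smaller values that follow it:
34: 9
32: 7
32: 7
22: 4
27: 5
22: 4
16: 3
4: 1
15: 1
1: 0
Sum: 9 + 7 + 7 + 4 + 5 + 4 + 3 + 1 + 1 + 0 = 41

41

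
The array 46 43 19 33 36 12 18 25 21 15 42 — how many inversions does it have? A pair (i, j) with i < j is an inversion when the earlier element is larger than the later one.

There are 36 out-of-order pairs.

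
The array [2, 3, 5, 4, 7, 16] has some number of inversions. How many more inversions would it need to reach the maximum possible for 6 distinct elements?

Maximum inversions for 6 distinct elements is C(6, 2) = 6·5/2 = 15.
Current inversions — for each element, count later smaller elements:
2: 0
3: 0
5: 1
4: 0
7: 0
16: 0
Current total: 0 + 0 + 1 + 0 + 0 + 0 = 1
Shortfall: 15 − 1 = 14

14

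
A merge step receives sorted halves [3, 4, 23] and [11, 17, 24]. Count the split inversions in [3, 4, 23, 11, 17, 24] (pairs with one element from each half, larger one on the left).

2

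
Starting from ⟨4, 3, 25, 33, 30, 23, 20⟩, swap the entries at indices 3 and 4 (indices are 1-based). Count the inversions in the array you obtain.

10 inversions

Positions 3 and 4 hold 25 and 33; after swapping, the array is [4, 3, 33, 25, 30, 23, 20].
Element-by-element contributions:
4 → 3 → 1
3 → none → 0
33 → 25, 30, 23, 20 → 4
25 → 23, 20 → 2
30 → 23, 20 → 2
23 → 20 → 1
20 → none → 0
Sum: 1 + 0 + 4 + 2 + 2 + 1 + 0 = 10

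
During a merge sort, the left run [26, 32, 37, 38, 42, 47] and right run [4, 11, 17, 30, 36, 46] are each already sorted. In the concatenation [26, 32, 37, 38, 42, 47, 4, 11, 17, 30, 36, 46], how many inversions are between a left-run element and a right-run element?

Count, for every r in R, how many entries of L exceed r:
r = 4: 26, 32, 37, 38, 42, 47 → 6
r = 11: 26, 32, 37, 38, 42, 47 → 6
r = 17: 26, 32, 37, 38, 42, 47 → 6
r = 30: 32, 37, 38, 42, 47 → 5
r = 36: 37, 38, 42, 47 → 4
r = 46: 47 → 1
Cross-inversions: 6 + 6 + 6 + 5 + 4 + 1 = 28

There are 28 split inversions.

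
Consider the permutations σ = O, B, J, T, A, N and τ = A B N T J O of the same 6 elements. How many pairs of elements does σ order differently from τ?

Assign each item its position (1..6) in the first ordering, then rewrite the second ordering as that position sequence:
positions: O→1, B→2, J→3, T→4, A→5, N→6
second ordering as positions: [5, 2, 6, 4, 3, 1]
Discordant pairs = inversions in this position sequence.
5: 2, 4, 3, 1 → 4
2: 1 → 1
6: 4, 3, 1 → 3
4: 3, 1 → 2
3: 1 → 1
1: 0
Total: 4 + 1 + 3 + 2 + 1 + 0 = 11

There are 11 discordant pairs.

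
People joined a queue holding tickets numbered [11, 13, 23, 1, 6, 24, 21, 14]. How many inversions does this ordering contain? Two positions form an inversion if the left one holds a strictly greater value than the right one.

Element-by-element contributions:
11 → 1, 6 → 2
13 → 1, 6 → 2
23 → 1, 6, 21, 14 → 4
1 → none → 0
6 → none → 0
24 → 21, 14 → 2
21 → 14 → 1
14 → none → 0
Sum: 2 + 2 + 4 + 0 + 0 + 2 + 1 + 0 = 11

11 out-of-order pairs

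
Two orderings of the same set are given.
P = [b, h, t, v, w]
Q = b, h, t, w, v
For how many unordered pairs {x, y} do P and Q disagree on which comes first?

Assign each item its position (1..5) in the first ordering, then rewrite the second ordering as that position sequence:
positions: b→1, h→2, t→3, v→4, w→5
second ordering as positions: [1, 2, 3, 5, 4]
Discordant pairs = inversions in this position sequence.
1: 0
2: 0
3: 0
5: 4 → 1
4: 0
Total: 0 + 0 + 0 + 1 + 0 = 1

1 disagreeing pair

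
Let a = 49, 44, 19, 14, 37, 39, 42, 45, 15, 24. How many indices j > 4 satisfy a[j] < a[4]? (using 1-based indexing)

The element at index 4 is 14.
Elements after it: 37, 39, 42, 45, 15, 24
None of them are smaller than 14.

0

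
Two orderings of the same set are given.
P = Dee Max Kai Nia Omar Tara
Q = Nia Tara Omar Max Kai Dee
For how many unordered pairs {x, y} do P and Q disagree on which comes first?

12 disagreeing pairs

Assign each item its position (1..6) in the first ordering, then rewrite the second ordering as that position sequence:
positions: Dee→1, Max→2, Kai→3, Nia→4, Omar→5, Tara→6
second ordering as positions: [4, 6, 5, 2, 3, 1]
Discordant pairs = inversions in this position sequence.
4: 2, 3, 1 → 3
6: 5, 2, 3, 1 → 4
5: 2, 3, 1 → 3
2: 1 → 1
3: 1 → 1
1: 0
Total: 3 + 4 + 3 + 1 + 1 + 0 = 12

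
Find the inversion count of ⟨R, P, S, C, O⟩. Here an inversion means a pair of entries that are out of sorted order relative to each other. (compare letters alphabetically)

7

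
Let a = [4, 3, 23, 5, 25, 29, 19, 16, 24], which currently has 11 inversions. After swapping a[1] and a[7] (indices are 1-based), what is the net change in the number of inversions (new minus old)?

Positions 1 and 7 hold 4 and 19; after swapping, the array is [19, 3, 23, 5, 25, 29, 4, 16, 24].
Element-by-element contributions:
19: 4
3: 0
23: 3
5: 1
25: 3
29: 3
4: 0
16: 0
24: 0
Sum: 4 + 0 + 3 + 1 + 3 + 3 + 0 + 0 + 0 = 14
Change: 14 − 11 = +3

+3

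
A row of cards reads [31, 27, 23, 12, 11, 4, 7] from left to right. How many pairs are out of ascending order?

20 inversions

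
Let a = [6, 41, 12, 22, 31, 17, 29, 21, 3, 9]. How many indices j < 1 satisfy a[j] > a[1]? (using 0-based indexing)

The element at index 1 is 41.
Elements before it: 6
None of them are larger than 41.

0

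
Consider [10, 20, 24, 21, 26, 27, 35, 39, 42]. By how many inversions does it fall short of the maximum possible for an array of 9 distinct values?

Maximum inversions for 9 distinct elements is C(9, 2) = 9·8/2 = 36.
Current inversions — for each element, count later smaller elements:
10: 0
20: 0
24: 1
21: 0
26: 0
27: 0
35: 0
39: 0
42: 0
Current total: 0 + 0 + 1 + 0 + 0 + 0 + 0 + 0 + 0 = 1
Shortfall: 36 − 1 = 35

35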